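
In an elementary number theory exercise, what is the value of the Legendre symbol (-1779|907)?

Pull out -1: (-1779|907) = (-1|907)·(1779|907). Since 907 ≡ 3 (mod 4), (-1|907) = -1. Now have -(1779|907).
Reduce the numerator: 1779 ≡ 872 (mod 907), so (1779|907) = (872|907).
Factor out 2: 872 = 2^3·109. Since 907 ≡ 3 (mod 8), (2|907) = -1, and (2|907)^3 = -1. Now have (109|907).
109 ≡ 1 (mod 4), so quadratic reciprocity gives (109|907) = (907|109). Reduce: 907 ≡ 35 (mod 109). Now have (35|109).
109 ≡ 1 (mod 4), so quadratic reciprocity gives (35|109) = (109|35). Reduce: 109 ≡ 4 (mod 35). Now have (4|35).
Factor out 2: 4 = 2^2. Since 35 ≡ 3 (mod 8), (2|35) = -1, and (2|35)^2 = +1. Now have (1|35).
(1|35) = 1. Collecting the sign factors: 1.

1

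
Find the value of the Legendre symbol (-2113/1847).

1

(-2113/1847)
  = (1581/1847)    [-2113 ≡ 1581 mod 1847]
  = (1847/1581)    [QR: 1581 ≡ 1 mod 4, sign kept]
  = (266/1581)    [1847 ≡ 266 mod 1581]
  = -(133/1581)    [1581 ≡ 5 mod 8 ⇒ (2/1581) = -1]
  = -(1581/133)    [QR: 133 ≡ 1 mod 4, sign kept]
  = -(118/133)    [1581 ≡ 118 mod 133]
  = (59/133)    [133 ≡ 5 mod 8 ⇒ (2/133) = -1]
  = (133/59)    [QR: 133 ≡ 1 mod 4, sign kept]
  = (15/59)    [133 ≡ 15 mod 59]
  = -(59/15)    [QR: both ≡ 3 mod 4, sign flips]
  = -(14/15)    [59 ≡ 14 mod 15]
  = -(7/15)    [15 ≡ 7 mod 8 ⇒ (2/15) = +1]
  = (15/7)    [QR: both ≡ 3 mod 4, sign flips]
  = (1/7)    [15 ≡ 1 mod 7]
  = 1    [(1/7) = 1]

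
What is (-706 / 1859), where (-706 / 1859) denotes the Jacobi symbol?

1

(-706 / 1859)
  = -(706 / 1859)    [1859 ≡ 3 mod 4 ⇒ (-1 / 1859) = -1]
  = (353 / 1859)    [1859 ≡ 3 mod 8 ⇒ (2 / 1859) = -1]
  = (1859 / 353)    [QR: 353 ≡ 1 mod 4, sign kept]
  = (94 / 353)    [1859 ≡ 94 mod 353]
  = (47 / 353)    [353 ≡ 1 mod 8 ⇒ (2 / 353) = +1]
  = (353 / 47)    [QR: 353 ≡ 1 mod 4, sign kept]
  = (24 / 47)    [353 ≡ 24 mod 47]
  = (3 / 47)    [47 ≡ 7 mod 8 ⇒ (2 / 47)^3 = +1]
  = -(47 / 3)    [QR: both ≡ 3 mod 4, sign flips]
  = -(2 / 3)    [47 ≡ 2 mod 3]
  = (1 / 3)    [3 ≡ 3 mod 8 ⇒ (2 / 3) = -1]
  = 1    [(1 / 3) = 1]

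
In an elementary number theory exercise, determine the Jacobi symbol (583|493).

1

(583|493)
  = (90|493)    [583 ≡ 90 mod 493]
  = -(45|493)    [493 ≡ 5 mod 8 ⇒ (2|493) = -1]
  = -(493|45)    [QR: 45 ≡ 1 mod 4, sign kept]
  = -(43|45)    [493 ≡ 43 mod 45]
  = -(45|43)    [QR: 45 ≡ 1 mod 4, sign kept]
  = -(2|43)    [45 ≡ 2 mod 43]
  = (1|43)    [43 ≡ 3 mod 8 ⇒ (2|43) = -1]
  = 1    [(1|43) = 1]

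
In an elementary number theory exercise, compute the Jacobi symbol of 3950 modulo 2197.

(3950/2197)
  = (1753/2197)    [3950 ≡ 1753 mod 2197]
  = (2197/1753)    [QR: 1753 ≡ 1 mod 4, sign kept]
  = (444/1753)    [2197 ≡ 444 mod 1753]
  = (111/1753)    [1753 ≡ 1 mod 8 ⇒ (2/1753)^2 = +1]
  = (1753/111)    [QR: 1753 ≡ 1 mod 4, sign kept]
  = (88/111)    [1753 ≡ 88 mod 111]
  = (11/111)    [111 ≡ 7 mod 8 ⇒ (2/111)^3 = +1]
  = -(111/11)    [QR: both ≡ 3 mod 4, sign flips]
  = -(1/11)    [111 ≡ 1 mod 11]
  = -1    [(1/11) = 1]

-1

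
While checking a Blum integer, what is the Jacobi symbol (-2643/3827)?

Reduce the numerator: -2643 ≡ 1184 (mod 3827), so (-2643/3827) = (1184/3827).
Factor out 2: 1184 = 2^5·37. Since 3827 ≡ 3 (mod 8), (2/3827) = -1, and (2/3827)^5 = -1. Now have -(37/3827).
37 ≡ 1 (mod 4), so quadratic reciprocity gives (37/3827) = (3827/37). Reduce: 3827 ≡ 16 (mod 37). Now have -(16/37).
Factor out 2: 16 = 2^4. Since 37 ≡ 5 (mod 8), (2/37) = -1, and (2/37)^4 = +1. Now have -(1/37).
(1/37) = 1. Collecting the sign factors: -1.

-1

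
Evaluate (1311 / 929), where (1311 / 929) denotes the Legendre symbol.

Reduce the numerator: 1311 ≡ 382 (mod 929), so (1311 / 929) = (382 / 929).
Factor out 2: 382 = 2·191. Since 929 ≡ 1 (mod 8), (2 / 929) = +1. Now have (191 / 929).
929 ≡ 1 (mod 4), so quadratic reciprocity gives (191 / 929) = (929 / 191). Reduce: 929 ≡ 165 (mod 191). Now have (165 / 191).
165 ≡ 1 (mod 4), so quadratic reciprocity gives (165 / 191) = (191 / 165). Reduce: 191 ≡ 26 (mod 165). Now have (26 / 165).
Factor out 2: 26 = 2·13. Since 165 ≡ 5 (mod 8), (2 / 165) = -1. Now have -(13 / 165).
13 ≡ 1 (mod 4), so quadratic reciprocity gives (13 / 165) = (165 / 13). Reduce: 165 ≡ 9 (mod 13). Now have -(9 / 13).
9 ≡ 1 (mod 4), so quadratic reciprocity gives (9 / 13) = (13 / 9). Reduce: 13 ≡ 4 (mod 9). Now have -(4 / 9).
Factor out 2: 4 = 2^2. Since 9 ≡ 1 (mod 8), (2 / 9) = +1, and (2 / 9)^2 = +1. Now have -(1 / 9).
(1 / 9) = 1. Collecting the sign factors: -1.

-1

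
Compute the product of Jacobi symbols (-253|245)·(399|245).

0

By multiplicativity, (-253·399|245) = (-253|245)·(399|245).
First factor (-253|245):
(-253|245)
  = (253|245)    [245 ≡ 1 mod 4 ⇒ (-1|245) = +1]
  = (8|245)    [253 ≡ 8 mod 245]
  = -(1|245)    [245 ≡ 5 mod 8 ⇒ (2|245)^3 = -1]
  = -1    [(1|245) = 1]
Second factor (399|245):
(399|245)
  = (154|245)    [399 ≡ 154 mod 245]
  = -(77|245)    [245 ≡ 5 mod 8 ⇒ (2|245) = -1]
  = -(245|77)    [QR: 77 ≡ 1 mod 4, sign kept]
  = -(14|77)    [245 ≡ 14 mod 77]
  = (7|77)    [77 ≡ 5 mod 8 ⇒ (2|77) = -1]
  = (77|7)    [QR: 77 ≡ 1 mod 4, sign kept]
  = (0|7)    [77 ≡ 0 mod 7]
  = 0    [numerator 0, gcd > 1]
Product: (-1)·(0) = 0.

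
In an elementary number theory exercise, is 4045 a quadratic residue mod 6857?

yes

4045 ≡ 1 (mod 4), so quadratic reciprocity gives (4045|6857) = (6857|4045). Reduce: 6857 ≡ 2812 (mod 4045). Now have (2812|4045).
Factor out 2: 2812 = 2^2·703. Since 4045 ≡ 5 (mod 8), (2|4045) = -1, and (2|4045)^2 = +1. Now have (703|4045).
4045 ≡ 1 (mod 4), so quadratic reciprocity gives (703|4045) = (4045|703). Reduce: 4045 ≡ 530 (mod 703). Now have (530|703).
Factor out 2: 530 = 2·265. Since 703 ≡ 7 (mod 8), (2|703) = +1. Now have (265|703).
265 ≡ 1 (mod 4), so quadratic reciprocity gives (265|703) = (703|265). Reduce: 703 ≡ 173 (mod 265). Now have (173|265).
173 ≡ 1 (mod 4), so quadratic reciprocity gives (173|265) = (265|173). Reduce: 265 ≡ 92 (mod 173). Now have (92|173).
Factor out 2: 92 = 2^2·23. Since 173 ≡ 5 (mod 8), (2|173) = -1, and (2|173)^2 = +1. Now have (23|173).
173 ≡ 1 (mod 4), so quadratic reciprocity gives (23|173) = (173|23). Reduce: 173 ≡ 12 (mod 23). Now have (12|23).
Factor out 2: 12 = 2^2·3. Since 23 ≡ 7 (mod 8), (2|23) = +1, and (2|23)^2 = +1. Now have (3|23).
Both 3 ≡ 3 and 23 ≡ 3 (mod 4), so reciprocity gives (3|23) = -(23|3). Reduce: 23 ≡ 2 (mod 3). Now have -(2|3).
Factor out 2: 2 = 2. Since 3 ≡ 3 (mod 8), (2|3) = -1. Now have (1|3).
(1|3) = 1. Collecting the sign factors: 1.
The Legendre symbol is 1, so x^2 ≡ 4045 (mod 6857) has solution.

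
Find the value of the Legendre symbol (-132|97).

1

(-132|97)
  = (132|97)    [97 ≡ 1 mod 4 ⇒ (-1|97) = +1]
  = (35|97)    [132 ≡ 35 mod 97]
  = (97|35)    [QR: 97 ≡ 1 mod 4, sign kept]
  = (27|35)    [97 ≡ 27 mod 35]
  = -(35|27)    [QR: both ≡ 3 mod 4, sign flips]
  = -(8|27)    [35 ≡ 8 mod 27]
  = (1|27)    [27 ≡ 3 mod 8 ⇒ (2|27)^3 = -1]
  = 1    [(1|27) = 1]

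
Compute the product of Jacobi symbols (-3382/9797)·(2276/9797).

By multiplicativity, (-3382·2276/9797) = (-3382/9797)·(2276/9797).
First factor (-3382/9797):
(-3382/9797)
  = (6415/9797)    [-3382 ≡ 6415 mod 9797]
  = (9797/6415)    [QR: 9797 ≡ 1 mod 4, sign kept]
  = (3382/6415)    [9797 ≡ 3382 mod 6415]
  = (1691/6415)    [6415 ≡ 7 mod 8 ⇒ (2/6415) = +1]
  = -(6415/1691)    [QR: both ≡ 3 mod 4, sign flips]
  = -(1342/1691)    [6415 ≡ 1342 mod 1691]
  = (671/1691)    [1691 ≡ 3 mod 8 ⇒ (2/1691) = -1]
  = -(1691/671)    [QR: both ≡ 3 mod 4, sign flips]
  = -(349/671)    [1691 ≡ 349 mod 671]
  = -(671/349)    [QR: 349 ≡ 1 mod 4, sign kept]
  = -(322/349)    [671 ≡ 322 mod 349]
  = (161/349)    [349 ≡ 5 mod 8 ⇒ (2/349) = -1]
  = (349/161)    [QR: 161 ≡ 1 mod 4, sign kept]
  = (27/161)    [349 ≡ 27 mod 161]
  = (161/27)    [QR: 161 ≡ 1 mod 4, sign kept]
  = (26/27)    [161 ≡ 26 mod 27]
  = -(13/27)    [27 ≡ 3 mod 8 ⇒ (2/27) = -1]
  = -(27/13)    [QR: 13 ≡ 1 mod 4, sign kept]
  = -(1/13)    [27 ≡ 1 mod 13]
  = -1    [(1/13) = 1]
Second factor (2276/9797):
(2276/9797)
  = (569/9797)    [9797 ≡ 5 mod 8 ⇒ (2/9797)^2 = +1]
  = (9797/569)    [QR: 569 ≡ 1 mod 4, sign kept]
  = (124/569)    [9797 ≡ 124 mod 569]
  = (31/569)    [569 ≡ 1 mod 8 ⇒ (2/569)^2 = +1]
  = (569/31)    [QR: 569 ≡ 1 mod 4, sign kept]
  = (11/31)    [569 ≡ 11 mod 31]
  = -(31/11)    [QR: both ≡ 3 mod 4, sign flips]
  = -(9/11)    [31 ≡ 9 mod 11]
  = -(11/9)    [QR: 9 ≡ 1 mod 4, sign kept]
  = -(2/9)    [11 ≡ 2 mod 9]
  = -(1/9)    [9 ≡ 1 mod 8 ⇒ (2/9) = +1]
  = -1    [(1/9) = 1]
Product: (-1)·(-1) = 1.

1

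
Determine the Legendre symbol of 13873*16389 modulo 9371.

1

By multiplicativity, (13873·16389|9371) = (13873|9371)·(16389|9371).
First factor (13873|9371):
(13873|9371)
  = (4502|9371)    [13873 ≡ 4502 mod 9371]
  = -(2251|9371)    [9371 ≡ 3 mod 8 ⇒ (2|9371) = -1]
  = (9371|2251)    [QR: both ≡ 3 mod 4, sign flips]
  = (367|2251)    [9371 ≡ 367 mod 2251]
  = -(2251|367)    [QR: both ≡ 3 mod 4, sign flips]
  = -(49|367)    [2251 ≡ 49 mod 367]
  = -(367|49)    [QR: 49 ≡ 1 mod 4, sign kept]
  = -(24|49)    [367 ≡ 24 mod 49]
  = -(3|49)    [49 ≡ 1 mod 8 ⇒ (2|49)^3 = +1]
  = -(49|3)    [QR: 49 ≡ 1 mod 4, sign kept]
  = -(1|3)    [49 ≡ 1 mod 3]
  = -1    [(1|3) = 1]
Second factor (16389|9371):
(16389|9371)
  = (7018|9371)    [16389 ≡ 7018 mod 9371]
  = -(3509|9371)    [9371 ≡ 3 mod 8 ⇒ (2|9371) = -1]
  = -(9371|3509)    [QR: 3509 ≡ 1 mod 4, sign kept]
  = -(2353|3509)    [9371 ≡ 2353 mod 3509]
  = -(3509|2353)    [QR: 2353 ≡ 1 mod 4, sign kept]
  = -(1156|2353)    [3509 ≡ 1156 mod 2353]
  = -(289|2353)    [2353 ≡ 1 mod 8 ⇒ (2|2353)^2 = +1]
  = -(2353|289)    [QR: 289 ≡ 1 mod 4, sign kept]
  = -(41|289)    [2353 ≡ 41 mod 289]
  = -(289|41)    [QR: 41 ≡ 1 mod 4, sign kept]
  = -(2|41)    [289 ≡ 2 mod 41]
  = -(1|41)    [41 ≡ 1 mod 8 ⇒ (2|41) = +1]
  = -1    [(1|41) = 1]
Product: (-1)·(-1) = 1.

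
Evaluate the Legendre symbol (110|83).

1

Reduce the numerator: 110 ≡ 27 (mod 83), so (110|83) = (27|83).
Both 27 ≡ 3 and 83 ≡ 3 (mod 4), so reciprocity gives (27|83) = -(83|27). Reduce: 83 ≡ 2 (mod 27). Now have -(2|27).
Factor out 2: 2 = 2. Since 27 ≡ 3 (mod 8), (2|27) = -1. Now have (1|27).
(1|27) = 1. Collecting the sign factors: 1.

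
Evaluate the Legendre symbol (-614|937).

(-614|937)
  = (323|937)    [-614 ≡ 323 mod 937]
  = (937|323)    [QR: 937 ≡ 1 mod 4, sign kept]
  = (291|323)    [937 ≡ 291 mod 323]
  = -(323|291)    [QR: both ≡ 3 mod 4, sign flips]
  = -(32|291)    [323 ≡ 32 mod 291]
  = (1|291)    [291 ≡ 3 mod 8 ⇒ (2|291)^5 = -1]
  = 1    [(1|291) = 1]

1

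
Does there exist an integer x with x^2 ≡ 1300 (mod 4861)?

(1300|4861)
  = (325|4861)    [4861 ≡ 5 mod 8 ⇒ (2|4861)^2 = +1]
  = (4861|325)    [QR: 325 ≡ 1 mod 4, sign kept]
  = (311|325)    [4861 ≡ 311 mod 325]
  = (325|311)    [QR: 325 ≡ 1 mod 4, sign kept]
  = (14|311)    [325 ≡ 14 mod 311]
  = (7|311)    [311 ≡ 7 mod 8 ⇒ (2|311) = +1]
  = -(311|7)    [QR: both ≡ 3 mod 4, sign flips]
  = -(3|7)    [311 ≡ 3 mod 7]
  = (7|3)    [QR: both ≡ 3 mod 4, sign flips]
  = (1|3)    [7 ≡ 1 mod 3]
  = 1    [(1|3) = 1]
(1300|4861) = 1, and 4861 is prime, so 1300 is a quadratic residue mod 4861.

yes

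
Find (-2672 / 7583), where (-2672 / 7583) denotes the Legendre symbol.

-1

Pull out -1: (-2672 / 7583) = (-1 / 7583)·(2672 / 7583). Since 7583 ≡ 3 (mod 4), (-1 / 7583) = -1. Now have -(2672 / 7583).
Factor out 2: 2672 = 2^4·167. Since 7583 ≡ 7 (mod 8), (2 / 7583) = +1, and (2 / 7583)^4 = +1. Now have -(167 / 7583).
Both 167 ≡ 3 and 7583 ≡ 3 (mod 4), so reciprocity gives (167 / 7583) = -(7583 / 167). Reduce: 7583 ≡ 68 (mod 167). Now have (68 / 167).
Factor out 2: 68 = 2^2·17. Since 167 ≡ 7 (mod 8), (2 / 167) = +1, and (2 / 167)^2 = +1. Now have (17 / 167).
17 ≡ 1 (mod 4), so quadratic reciprocity gives (17 / 167) = (167 / 17). Reduce: 167 ≡ 14 (mod 17). Now have (14 / 17).
Factor out 2: 14 = 2·7. Since 17 ≡ 1 (mod 8), (2 / 17) = +1. Now have (7 / 17).
17 ≡ 1 (mod 4), so quadratic reciprocity gives (7 / 17) = (17 / 7). Reduce: 17 ≡ 3 (mod 7). Now have (3 / 7).
Both 3 ≡ 3 and 7 ≡ 3 (mod 4), so reciprocity gives (3 / 7) = -(7 / 3). Reduce: 7 ≡ 1 (mod 3). Now have -(1 / 3).
(1 / 3) = 1. Collecting the sign factors: -1.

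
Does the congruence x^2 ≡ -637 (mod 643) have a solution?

(-637|643)
  = -(637|643)    [643 ≡ 3 mod 4 ⇒ (-1|643) = -1]
  = -(643|637)    [QR: 637 ≡ 1 mod 4, sign kept]
  = -(6|637)    [643 ≡ 6 mod 637]
  = (3|637)    [637 ≡ 5 mod 8 ⇒ (2|637) = -1]
  = (637|3)    [QR: 637 ≡ 1 mod 4, sign kept]
  = (1|3)    [637 ≡ 1 mod 3]
  = 1    [(1|3) = 1]
(-637|643) = 1, and 643 is prime, so -637 is a quadratic residue mod 643.

yes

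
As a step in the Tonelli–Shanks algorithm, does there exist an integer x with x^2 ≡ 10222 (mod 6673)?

yes

Reduce the numerator: 10222 ≡ 3549 (mod 6673), so (10222/6673) = (3549/6673).
3549 ≡ 1 (mod 4), so quadratic reciprocity gives (3549/6673) = (6673/3549). Reduce: 6673 ≡ 3124 (mod 3549). Now have (3124/3549).
Factor out 2: 3124 = 2^2·781. Since 3549 ≡ 5 (mod 8), (2/3549) = -1, and (2/3549)^2 = +1. Now have (781/3549).
781 ≡ 1 (mod 4), so quadratic reciprocity gives (781/3549) = (3549/781). Reduce: 3549 ≡ 425 (mod 781). Now have (425/781).
425 ≡ 1 (mod 4), so quadratic reciprocity gives (425/781) = (781/425). Reduce: 781 ≡ 356 (mod 425). Now have (356/425).
Factor out 2: 356 = 2^2·89. Since 425 ≡ 1 (mod 8), (2/425) = +1, and (2/425)^2 = +1. Now have (89/425).
89 ≡ 1 (mod 4), so quadratic reciprocity gives (89/425) = (425/89). Reduce: 425 ≡ 69 (mod 89). Now have (69/89).
69 ≡ 1 (mod 4), so quadratic reciprocity gives (69/89) = (89/69). Reduce: 89 ≡ 20 (mod 69). Now have (20/69).
Factor out 2: 20 = 2^2·5. Since 69 ≡ 5 (mod 8), (2/69) = -1, and (2/69)^2 = +1. Now have (5/69).
5 ≡ 1 (mod 4), so quadratic reciprocity gives (5/69) = (69/5). Reduce: 69 ≡ 4 (mod 5). Now have (4/5).
Factor out 2: 4 = 2^2. Since 5 ≡ 5 (mod 8), (2/5) = -1, and (2/5)^2 = +1. Now have (1/5).
(1/5) = 1. Collecting the sign factors: 1.
The Legendre symbol is 1, so x^2 ≡ 10222 (mod 6673) has solution.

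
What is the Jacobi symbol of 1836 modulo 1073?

Reduce the numerator: 1836 ≡ 763 (mod 1073), so (1836/1073) = (763/1073).
1073 ≡ 1 (mod 4), so quadratic reciprocity gives (763/1073) = (1073/763). Reduce: 1073 ≡ 310 (mod 763). Now have (310/763).
Factor out 2: 310 = 2·155. Since 763 ≡ 3 (mod 8), (2/763) = -1. Now have -(155/763).
Both 155 ≡ 3 and 763 ≡ 3 (mod 4), so reciprocity gives (155/763) = -(763/155). Reduce: 763 ≡ 143 (mod 155). Now have (143/155).
Both 143 ≡ 3 and 155 ≡ 3 (mod 4), so reciprocity gives (143/155) = -(155/143). Reduce: 155 ≡ 12 (mod 143). Now have -(12/143).
Factor out 2: 12 = 2^2·3. Since 143 ≡ 7 (mod 8), (2/143) = +1, and (2/143)^2 = +1. Now have -(3/143).
Both 3 ≡ 3 and 143 ≡ 3 (mod 4), so reciprocity gives (3/143) = -(143/3). Reduce: 143 ≡ 2 (mod 3). Now have (2/3).
Factor out 2: 2 = 2. Since 3 ≡ 3 (mod 8), (2/3) = -1. Now have -(1/3).
(1/3) = 1. Collecting the sign factors: -1.

-1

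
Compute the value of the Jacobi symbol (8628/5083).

(8628/5083)
  = (3545/5083)    [8628 ≡ 3545 mod 5083]
  = (5083/3545)    [QR: 3545 ≡ 1 mod 4, sign kept]
  = (1538/3545)    [5083 ≡ 1538 mod 3545]
  = (769/3545)    [3545 ≡ 1 mod 8 ⇒ (2/3545) = +1]
  = (3545/769)    [QR: 769 ≡ 1 mod 4, sign kept]
  = (469/769)    [3545 ≡ 469 mod 769]
  = (769/469)    [QR: 469 ≡ 1 mod 4, sign kept]
  = (300/469)    [769 ≡ 300 mod 469]
  = (75/469)    [469 ≡ 5 mod 8 ⇒ (2/469)^2 = +1]
  = (469/75)    [QR: 469 ≡ 1 mod 4, sign kept]
  = (19/75)    [469 ≡ 19 mod 75]
  = -(75/19)    [QR: both ≡ 3 mod 4, sign flips]
  = -(18/19)    [75 ≡ 18 mod 19]
  = (9/19)    [19 ≡ 3 mod 8 ⇒ (2/19) = -1]
  = (19/9)    [QR: 9 ≡ 1 mod 4, sign kept]
  = (1/9)    [19 ≡ 1 mod 9]
  = 1    [(1/9) = 1]

1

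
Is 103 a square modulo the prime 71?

yes

(103/71)
  = (32/71)    [103 ≡ 32 mod 71]
  = (1/71)    [71 ≡ 7 mod 8 ⇒ (2/71)^5 = +1]
  = 1    [(1/71) = 1]
The Legendre symbol is 1, so x^2 ≡ 103 (mod 71) has solution.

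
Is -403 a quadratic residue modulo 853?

(-403/853)
  = (403/853)    [853 ≡ 1 mod 4 ⇒ (-1/853) = +1]
  = (853/403)    [QR: 853 ≡ 1 mod 4, sign kept]
  = (47/403)    [853 ≡ 47 mod 403]
  = -(403/47)    [QR: both ≡ 3 mod 4, sign flips]
  = -(27/47)    [403 ≡ 27 mod 47]
  = (47/27)    [QR: both ≡ 3 mod 4, sign flips]
  = (20/27)    [47 ≡ 20 mod 27]
  = (5/27)    [27 ≡ 3 mod 8 ⇒ (2/27)^2 = +1]
  = (27/5)    [QR: 5 ≡ 1 mod 4, sign kept]
  = (2/5)    [27 ≡ 2 mod 5]
  = -(1/5)    [5 ≡ 5 mod 8 ⇒ (2/5) = -1]
  = -1    [(1/5) = 1]
(-403/853) = -1, and 853 is prime, so -403 is not a quadratic residue mod 853.

no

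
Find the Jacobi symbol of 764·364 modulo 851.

1

By multiplicativity, (764·364 / 851) = (764 / 851)·(364 / 851).
First factor (764 / 851):
(764 / 851)
  = (191 / 851)    [851 ≡ 3 mod 8 ⇒ (2 / 851)^2 = +1]
  = -(851 / 191)    [QR: both ≡ 3 mod 4, sign flips]
  = -(87 / 191)    [851 ≡ 87 mod 191]
  = (191 / 87)    [QR: both ≡ 3 mod 4, sign flips]
  = (17 / 87)    [191 ≡ 17 mod 87]
  = (87 / 17)    [QR: 17 ≡ 1 mod 4, sign kept]
  = (2 / 17)    [87 ≡ 2 mod 17]
  = (1 / 17)    [17 ≡ 1 mod 8 ⇒ (2 / 17) = +1]
  = 1    [(1 / 17) = 1]
Second factor (364 / 851):
(364 / 851)
  = (91 / 851)    [851 ≡ 3 mod 8 ⇒ (2 / 851)^2 = +1]
  = -(851 / 91)    [QR: both ≡ 3 mod 4, sign flips]
  = -(32 / 91)    [851 ≡ 32 mod 91]
  = (1 / 91)    [91 ≡ 3 mod 8 ⇒ (2 / 91)^5 = -1]
  = 1    [(1 / 91) = 1]
Product: (1)·(1) = 1.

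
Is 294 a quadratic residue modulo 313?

(294|313)
  = (147|313)    [313 ≡ 1 mod 8 ⇒ (2|313) = +1]
  = (313|147)    [QR: 313 ≡ 1 mod 4, sign kept]
  = (19|147)    [313 ≡ 19 mod 147]
  = -(147|19)    [QR: both ≡ 3 mod 4, sign flips]
  = -(14|19)    [147 ≡ 14 mod 19]
  = (7|19)    [19 ≡ 3 mod 8 ⇒ (2|19) = -1]
  = -(19|7)    [QR: both ≡ 3 mod 4, sign flips]
  = -(5|7)    [19 ≡ 5 mod 7]
  = -(7|5)    [QR: 5 ≡ 1 mod 4, sign kept]
  = -(2|5)    [7 ≡ 2 mod 5]
  = (1|5)    [5 ≡ 5 mod 8 ⇒ (2|5) = -1]
  = 1    [(1|5) = 1]
(294|313) = 1, and 313 is prime, so 294 is a quadratic residue mod 313.

yes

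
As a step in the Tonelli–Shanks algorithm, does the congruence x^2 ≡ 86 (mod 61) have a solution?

Reduce the numerator: 86 ≡ 25 (mod 61), so (86|61) = (25|61).
25 ≡ 1 (mod 4), so quadratic reciprocity gives (25|61) = (61|25). Reduce: 61 ≡ 11 (mod 25). Now have (11|25).
25 ≡ 1 (mod 4), so quadratic reciprocity gives (11|25) = (25|11). Reduce: 25 ≡ 3 (mod 11). Now have (3|11).
Both 3 ≡ 3 and 11 ≡ 3 (mod 4), so reciprocity gives (3|11) = -(11|3). Reduce: 11 ≡ 2 (mod 3). Now have -(2|3).
Factor out 2: 2 = 2. Since 3 ≡ 3 (mod 8), (2|3) = -1. Now have (1|3).
(1|3) = 1. Collecting the sign factors: 1.
(86|61) = 1, and 61 is prime, so 86 is a quadratic residue mod 61.

yes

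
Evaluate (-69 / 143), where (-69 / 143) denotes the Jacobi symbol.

(-69 / 143)
  = -(69 / 143)    [143 ≡ 3 mod 4 ⇒ (-1 / 143) = -1]
  = -(143 / 69)    [QR: 69 ≡ 1 mod 4, sign kept]
  = -(5 / 69)    [143 ≡ 5 mod 69]
  = -(69 / 5)    [QR: 5 ≡ 1 mod 4, sign kept]
  = -(4 / 5)    [69 ≡ 4 mod 5]
  = -(1 / 5)    [5 ≡ 5 mod 8 ⇒ (2 / 5)^2 = +1]
  = -1    [(1 / 5) = 1]

-1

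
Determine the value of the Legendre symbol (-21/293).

Reduce the numerator: -21 ≡ 272 (mod 293), so (-21/293) = (272/293).
Factor out 2: 272 = 2^4·17. Since 293 ≡ 5 (mod 8), (2/293) = -1, and (2/293)^4 = +1. Now have (17/293).
17 ≡ 1 (mod 4), so quadratic reciprocity gives (17/293) = (293/17). Reduce: 293 ≡ 4 (mod 17). Now have (4/17).
Factor out 2: 4 = 2^2. Since 17 ≡ 1 (mod 8), (2/17) = +1, and (2/17)^2 = +1. Now have (1/17).
(1/17) = 1. Collecting the sign factors: 1.

1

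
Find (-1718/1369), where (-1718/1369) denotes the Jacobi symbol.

(-1718/1369)
  = (1020/1369)    [-1718 ≡ 1020 mod 1369]
  = (255/1369)    [1369 ≡ 1 mod 8 ⇒ (2/1369)^2 = +1]
  = (1369/255)    [QR: 1369 ≡ 1 mod 4, sign kept]
  = (94/255)    [1369 ≡ 94 mod 255]
  = (47/255)    [255 ≡ 7 mod 8 ⇒ (2/255) = +1]
  = -(255/47)    [QR: both ≡ 3 mod 4, sign flips]
  = -(20/47)    [255 ≡ 20 mod 47]
  = -(5/47)    [47 ≡ 7 mod 8 ⇒ (2/47)^2 = +1]
  = -(47/5)    [QR: 5 ≡ 1 mod 4, sign kept]
  = -(2/5)    [47 ≡ 2 mod 5]
  = (1/5)    [5 ≡ 5 mod 8 ⇒ (2/5) = -1]
  = 1    [(1/5) = 1]

1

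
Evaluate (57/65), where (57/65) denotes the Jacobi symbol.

(57/65)
  = (65/57)    [QR: 57 ≡ 1 mod 4, sign kept]
  = (8/57)    [65 ≡ 8 mod 57]
  = (1/57)    [57 ≡ 1 mod 8 ⇒ (2/57)^3 = +1]
  = 1    [(1/57) = 1]

1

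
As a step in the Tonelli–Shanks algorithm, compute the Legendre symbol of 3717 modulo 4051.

1

3717 ≡ 1 (mod 4), so quadratic reciprocity gives (3717|4051) = (4051|3717). Reduce: 4051 ≡ 334 (mod 3717). Now have (334|3717).
Factor out 2: 334 = 2·167. Since 3717 ≡ 5 (mod 8), (2|3717) = -1. Now have -(167|3717).
3717 ≡ 1 (mod 4), so quadratic reciprocity gives (167|3717) = (3717|167). Reduce: 3717 ≡ 43 (mod 167). Now have -(43|167).
Both 43 ≡ 3 and 167 ≡ 3 (mod 4), so reciprocity gives (43|167) = -(167|43). Reduce: 167 ≡ 38 (mod 43). Now have (38|43).
Factor out 2: 38 = 2·19. Since 43 ≡ 3 (mod 8), (2|43) = -1. Now have -(19|43).
Both 19 ≡ 3 and 43 ≡ 3 (mod 4), so reciprocity gives (19|43) = -(43|19). Reduce: 43 ≡ 5 (mod 19). Now have (5|19).
5 ≡ 1 (mod 4), so quadratic reciprocity gives (5|19) = (19|5). Reduce: 19 ≡ 4 (mod 5). Now have (4|5).
Factor out 2: 4 = 2^2. Since 5 ≡ 5 (mod 8), (2|5) = -1, and (2|5)^2 = +1. Now have (1|5).
(1|5) = 1. Collecting the sign factors: 1.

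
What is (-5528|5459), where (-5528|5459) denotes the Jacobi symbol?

Pull out -1: (-5528|5459) = (-1|5459)·(5528|5459). Since 5459 ≡ 3 (mod 4), (-1|5459) = -1. Now have -(5528|5459).
Reduce the numerator: 5528 ≡ 69 (mod 5459), so (5528|5459) = (69|5459).
69 ≡ 1 (mod 4), so quadratic reciprocity gives (69|5459) = (5459|69). Reduce: 5459 ≡ 8 (mod 69). Now have -(8|69).
Factor out 2: 8 = 2^3. Since 69 ≡ 5 (mod 8), (2|69) = -1, and (2|69)^3 = -1. Now have (1|69).
(1|69) = 1. Collecting the sign factors: 1.

1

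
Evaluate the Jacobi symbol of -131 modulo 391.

(-131|391)
  = (260|391)    [-131 ≡ 260 mod 391]
  = (65|391)    [391 ≡ 7 mod 8 ⇒ (2|391)^2 = +1]
  = (391|65)    [QR: 65 ≡ 1 mod 4, sign kept]
  = (1|65)    [391 ≡ 1 mod 65]
  = 1    [(1|65) = 1]

1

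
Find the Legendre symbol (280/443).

-1

(280/443)
  = -(35/443)    [443 ≡ 3 mod 8 ⇒ (2/443)^3 = -1]
  = (443/35)    [QR: both ≡ 3 mod 4, sign flips]
  = (23/35)    [443 ≡ 23 mod 35]
  = -(35/23)    [QR: both ≡ 3 mod 4, sign flips]
  = -(12/23)    [35 ≡ 12 mod 23]
  = -(3/23)    [23 ≡ 7 mod 8 ⇒ (2/23)^2 = +1]
  = (23/3)    [QR: both ≡ 3 mod 4, sign flips]
  = (2/3)    [23 ≡ 2 mod 3]
  = -(1/3)    [3 ≡ 3 mod 8 ⇒ (2/3) = -1]
  = -1    [(1/3) = 1]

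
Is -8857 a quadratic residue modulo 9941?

yes

(-8857|9941)
  = (8857|9941)    [9941 ≡ 1 mod 4 ⇒ (-1|9941) = +1]
  = (9941|8857)    [QR: 8857 ≡ 1 mod 4, sign kept]
  = (1084|8857)    [9941 ≡ 1084 mod 8857]
  = (271|8857)    [8857 ≡ 1 mod 8 ⇒ (2|8857)^2 = +1]
  = (8857|271)    [QR: 8857 ≡ 1 mod 4, sign kept]
  = (185|271)    [8857 ≡ 185 mod 271]
  = (271|185)    [QR: 185 ≡ 1 mod 4, sign kept]
  = (86|185)    [271 ≡ 86 mod 185]
  = (43|185)    [185 ≡ 1 mod 8 ⇒ (2|185) = +1]
  = (185|43)    [QR: 185 ≡ 1 mod 4, sign kept]
  = (13|43)    [185 ≡ 13 mod 43]
  = (43|13)    [QR: 13 ≡ 1 mod 4, sign kept]
  = (4|13)    [43 ≡ 4 mod 13]
  = (1|13)    [13 ≡ 5 mod 8 ⇒ (2|13)^2 = +1]
  = 1    [(1|13) = 1]
(-8857|9941) = 1, and 9941 is prime, so -8857 is a quadratic residue mod 9941.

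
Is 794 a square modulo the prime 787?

yes

Reduce the numerator: 794 ≡ 7 (mod 787), so (794|787) = (7|787).
Both 7 ≡ 3 and 787 ≡ 3 (mod 4), so reciprocity gives (7|787) = -(787|7). Reduce: 787 ≡ 3 (mod 7). Now have -(3|7).
Both 3 ≡ 3 and 7 ≡ 3 (mod 4), so reciprocity gives (3|7) = -(7|3). Reduce: 7 ≡ 1 (mod 3). Now have (1|3).
(1|3) = 1. Collecting the sign factors: 1.
The Legendre symbol is 1, so x^2 ≡ 794 (mod 787) has solution.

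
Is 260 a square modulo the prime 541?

(260|541)
  = (65|541)    [541 ≡ 5 mod 8 ⇒ (2|541)^2 = +1]
  = (541|65)    [QR: 65 ≡ 1 mod 4, sign kept]
  = (21|65)    [541 ≡ 21 mod 65]
  = (65|21)    [QR: 21 ≡ 1 mod 4, sign kept]
  = (2|21)    [65 ≡ 2 mod 21]
  = -(1|21)    [21 ≡ 5 mod 8 ⇒ (2|21) = -1]
  = -1    [(1|21) = 1]
The Legendre symbol is -1, so x^2 ≡ 260 (mod 541) has no solution.

no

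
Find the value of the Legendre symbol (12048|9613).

1

(12048|9613)
  = (2435|9613)    [12048 ≡ 2435 mod 9613]
  = (9613|2435)    [QR: 9613 ≡ 1 mod 4, sign kept]
  = (2308|2435)    [9613 ≡ 2308 mod 2435]
  = (577|2435)    [2435 ≡ 3 mod 8 ⇒ (2|2435)^2 = +1]
  = (2435|577)    [QR: 577 ≡ 1 mod 4, sign kept]
  = (127|577)    [2435 ≡ 127 mod 577]
  = (577|127)    [QR: 577 ≡ 1 mod 4, sign kept]
  = (69|127)    [577 ≡ 69 mod 127]
  = (127|69)    [QR: 69 ≡ 1 mod 4, sign kept]
  = (58|69)    [127 ≡ 58 mod 69]
  = -(29|69)    [69 ≡ 5 mod 8 ⇒ (2|69) = -1]
  = -(69|29)    [QR: 29 ≡ 1 mod 4, sign kept]
  = -(11|29)    [69 ≡ 11 mod 29]
  = -(29|11)    [QR: 29 ≡ 1 mod 4, sign kept]
  = -(7|11)    [29 ≡ 7 mod 11]
  = (11|7)    [QR: both ≡ 3 mod 4, sign flips]
  = (4|7)    [11 ≡ 4 mod 7]
  = (1|7)    [7 ≡ 7 mod 8 ⇒ (2|7)^2 = +1]
  = 1    [(1|7) = 1]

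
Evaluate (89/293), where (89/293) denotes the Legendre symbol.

-1

(89/293)
  = (293/89)    [QR: 89 ≡ 1 mod 4, sign kept]
  = (26/89)    [293 ≡ 26 mod 89]
  = (13/89)    [89 ≡ 1 mod 8 ⇒ (2/89) = +1]
  = (89/13)    [QR: 13 ≡ 1 mod 4, sign kept]
  = (11/13)    [89 ≡ 11 mod 13]
  = (13/11)    [QR: 13 ≡ 1 mod 4, sign kept]
  = (2/11)    [13 ≡ 2 mod 11]
  = -(1/11)    [11 ≡ 3 mod 8 ⇒ (2/11) = -1]
  = -1    [(1/11) = 1]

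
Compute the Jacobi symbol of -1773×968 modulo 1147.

-1

By multiplicativity, (-1773·968/1147) = (-1773/1147)·(968/1147).
First factor (-1773/1147):
Reduce the numerator: -1773 ≡ 521 (mod 1147), so (-1773/1147) = (521/1147).
521 ≡ 1 (mod 4), so quadratic reciprocity gives (521/1147) = (1147/521). Reduce: 1147 ≡ 105 (mod 521). Now have (105/521).
105 ≡ 1 (mod 4), so quadratic reciprocity gives (105/521) = (521/105). Reduce: 521 ≡ 101 (mod 105). Now have (101/105).
101 ≡ 1 (mod 4), so quadratic reciprocity gives (101/105) = (105/101). Reduce: 105 ≡ 4 (mod 101). Now have (4/101).
Factor out 2: 4 = 2^2. Since 101 ≡ 5 (mod 8), (2/101) = -1, and (2/101)^2 = +1. Now have (1/101).
(1/101) = 1. Collecting the sign factors: 1.
Second factor (968/1147):
Factor out 2: 968 = 2^3·121. Since 1147 ≡ 3 (mod 8), (2/1147) = -1, and (2/1147)^3 = -1. Now have -(121/1147).
121 ≡ 1 (mod 4), so quadratic reciprocity gives (121/1147) = (1147/121). Reduce: 1147 ≡ 58 (mod 121). Now have -(58/121).
Factor out 2: 58 = 2·29. Since 121 ≡ 1 (mod 8), (2/121) = +1. Now have -(29/121).
29 ≡ 1 (mod 4), so quadratic reciprocity gives (29/121) = (121/29). Reduce: 121 ≡ 5 (mod 29). Now have -(5/29).
5 ≡ 1 (mod 4), so quadratic reciprocity gives (5/29) = (29/5). Reduce: 29 ≡ 4 (mod 5). Now have -(4/5).
Factor out 2: 4 = 2^2. Since 5 ≡ 5 (mod 8), (2/5) = -1, and (2/5)^2 = +1. Now have -(1/5).
(1/5) = 1. Collecting the sign factors: -1.
Product: (1)·(-1) = -1.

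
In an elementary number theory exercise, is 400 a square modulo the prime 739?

yes

Factor out 2: 400 = 2^4·25. Since 739 ≡ 3 (mod 8), (2/739) = -1, and (2/739)^4 = +1. Now have (25/739).
25 ≡ 1 (mod 4), so quadratic reciprocity gives (25/739) = (739/25). Reduce: 739 ≡ 14 (mod 25). Now have (14/25).
Factor out 2: 14 = 2·7. Since 25 ≡ 1 (mod 8), (2/25) = +1. Now have (7/25).
25 ≡ 1 (mod 4), so quadratic reciprocity gives (7/25) = (25/7). Reduce: 25 ≡ 4 (mod 7). Now have (4/7).
Factor out 2: 4 = 2^2. Since 7 ≡ 7 (mod 8), (2/7) = +1, and (2/7)^2 = +1. Now have (1/7).
(1/7) = 1. Collecting the sign factors: 1.
(400/739) = 1, and 739 is prime, so 400 is a quadratic residue mod 739.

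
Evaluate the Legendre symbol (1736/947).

1

Reduce the numerator: 1736 ≡ 789 (mod 947), so (1736/947) = (789/947).
789 ≡ 1 (mod 4), so quadratic reciprocity gives (789/947) = (947/789). Reduce: 947 ≡ 158 (mod 789). Now have (158/789).
Factor out 2: 158 = 2·79. Since 789 ≡ 5 (mod 8), (2/789) = -1. Now have -(79/789).
789 ≡ 1 (mod 4), so quadratic reciprocity gives (79/789) = (789/79). Reduce: 789 ≡ 78 (mod 79). Now have -(78/79).
Factor out 2: 78 = 2·39. Since 79 ≡ 7 (mod 8), (2/79) = +1. Now have -(39/79).
Both 39 ≡ 3 and 79 ≡ 3 (mod 4), so reciprocity gives (39/79) = -(79/39). Reduce: 79 ≡ 1 (mod 39). Now have (1/39).
(1/39) = 1. Collecting the sign factors: 1.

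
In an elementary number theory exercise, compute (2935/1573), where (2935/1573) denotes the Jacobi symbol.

1

(2935/1573)
  = (1362/1573)    [2935 ≡ 1362 mod 1573]
  = -(681/1573)    [1573 ≡ 5 mod 8 ⇒ (2/1573) = -1]
  = -(1573/681)    [QR: 681 ≡ 1 mod 4, sign kept]
  = -(211/681)    [1573 ≡ 211 mod 681]
  = -(681/211)    [QR: 681 ≡ 1 mod 4, sign kept]
  = -(48/211)    [681 ≡ 48 mod 211]
  = -(3/211)    [211 ≡ 3 mod 8 ⇒ (2/211)^4 = +1]
  = (211/3)    [QR: both ≡ 3 mod 4, sign flips]
  = (1/3)    [211 ≡ 1 mod 3]
  = 1    [(1/3) = 1]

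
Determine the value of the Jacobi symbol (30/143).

-1

Factor out 2: 30 = 2·15. Since 143 ≡ 7 (mod 8), (2/143) = +1. Now have (15/143).
Both 15 ≡ 3 and 143 ≡ 3 (mod 4), so reciprocity gives (15/143) = -(143/15). Reduce: 143 ≡ 8 (mod 15). Now have -(8/15).
Factor out 2: 8 = 2^3. Since 15 ≡ 7 (mod 8), (2/15) = +1, and (2/15)^3 = +1. Now have -(1/15).
(1/15) = 1. Collecting the sign factors: -1.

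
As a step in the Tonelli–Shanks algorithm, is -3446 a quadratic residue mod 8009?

Reduce the numerator: -3446 ≡ 4563 (mod 8009), so (-3446/8009) = (4563/8009).
8009 ≡ 1 (mod 4), so quadratic reciprocity gives (4563/8009) = (8009/4563). Reduce: 8009 ≡ 3446 (mod 4563). Now have (3446/4563).
Factor out 2: 3446 = 2·1723. Since 4563 ≡ 3 (mod 8), (2/4563) = -1. Now have -(1723/4563).
Both 1723 ≡ 3 and 4563 ≡ 3 (mod 4), so reciprocity gives (1723/4563) = -(4563/1723). Reduce: 4563 ≡ 1117 (mod 1723). Now have (1117/1723).
1117 ≡ 1 (mod 4), so quadratic reciprocity gives (1117/1723) = (1723/1117). Reduce: 1723 ≡ 606 (mod 1117). Now have (606/1117).
Factor out 2: 606 = 2·303. Since 1117 ≡ 5 (mod 8), (2/1117) = -1. Now have -(303/1117).
1117 ≡ 1 (mod 4), so quadratic reciprocity gives (303/1117) = (1117/303). Reduce: 1117 ≡ 208 (mod 303). Now have -(208/303).
Factor out 2: 208 = 2^4·13. Since 303 ≡ 7 (mod 8), (2/303) = +1, and (2/303)^4 = +1. Now have -(13/303).
13 ≡ 1 (mod 4), so quadratic reciprocity gives (13/303) = (303/13). Reduce: 303 ≡ 4 (mod 13). Now have -(4/13).
Factor out 2: 4 = 2^2. Since 13 ≡ 5 (mod 8), (2/13) = -1, and (2/13)^2 = +1. Now have -(1/13).
(1/13) = 1. Collecting the sign factors: -1.
(-3446/8009) = -1, and 8009 is prime, so -3446 is not a quadratic residue mod 8009.

no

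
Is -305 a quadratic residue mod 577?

(-305|577)
  = (272|577)    [-305 ≡ 272 mod 577]
  = (17|577)    [577 ≡ 1 mod 8 ⇒ (2|577)^4 = +1]
  = (577|17)    [QR: 17 ≡ 1 mod 4, sign kept]
  = (16|17)    [577 ≡ 16 mod 17]
  = (1|17)    [17 ≡ 1 mod 8 ⇒ (2|17)^4 = +1]
  = 1    [(1|17) = 1]
The Legendre symbol is 1, so x^2 ≡ -305 (mod 577) has solution.

yes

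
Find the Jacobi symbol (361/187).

1

(361/187)
  = (174/187)    [361 ≡ 174 mod 187]
  = -(87/187)    [187 ≡ 3 mod 8 ⇒ (2/187) = -1]
  = (187/87)    [QR: both ≡ 3 mod 4, sign flips]
  = (13/87)    [187 ≡ 13 mod 87]
  = (87/13)    [QR: 13 ≡ 1 mod 4, sign kept]
  = (9/13)    [87 ≡ 9 mod 13]
  = (13/9)    [QR: 9 ≡ 1 mod 4, sign kept]
  = (4/9)    [13 ≡ 4 mod 9]
  = (1/9)    [9 ≡ 1 mod 8 ⇒ (2/9)^2 = +1]
  = 1    [(1/9) = 1]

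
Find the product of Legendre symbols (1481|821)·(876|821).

-1

By multiplicativity, (1481·876|821) = (1481|821)·(876|821).
First factor (1481|821):
Reduce the numerator: 1481 ≡ 660 (mod 821), so (1481|821) = (660|821).
Factor out 2: 660 = 2^2·165. Since 821 ≡ 5 (mod 8), (2|821) = -1, and (2|821)^2 = +1. Now have (165|821).
165 ≡ 1 (mod 4), so quadratic reciprocity gives (165|821) = (821|165). Reduce: 821 ≡ 161 (mod 165). Now have (161|165).
161 ≡ 1 (mod 4), so quadratic reciprocity gives (161|165) = (165|161). Reduce: 165 ≡ 4 (mod 161). Now have (4|161).
Factor out 2: 4 = 2^2. Since 161 ≡ 1 (mod 8), (2|161) = +1, and (2|161)^2 = +1. Now have (1|161).
(1|161) = 1. Collecting the sign factors: 1.
Second factor (876|821):
Reduce the numerator: 876 ≡ 55 (mod 821), so (876|821) = (55|821).
821 ≡ 1 (mod 4), so quadratic reciprocity gives (55|821) = (821|55). Reduce: 821 ≡ 51 (mod 55). Now have (51|55).
Both 51 ≡ 3 and 55 ≡ 3 (mod 4), so reciprocity gives (51|55) = -(55|51). Reduce: 55 ≡ 4 (mod 51). Now have -(4|51).
Factor out 2: 4 = 2^2. Since 51 ≡ 3 (mod 8), (2|51) = -1, and (2|51)^2 = +1. Now have -(1|51).
(1|51) = 1. Collecting the sign factors: -1.
Product: (1)·(-1) = -1.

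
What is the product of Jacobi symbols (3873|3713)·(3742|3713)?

-1

By multiplicativity, (3873·3742|3713) = (3873|3713)·(3742|3713).
First factor (3873|3713):
Reduce the numerator: 3873 ≡ 160 (mod 3713), so (3873|3713) = (160|3713).
Factor out 2: 160 = 2^5·5. Since 3713 ≡ 1 (mod 8), (2|3713) = +1, and (2|3713)^5 = +1. Now have (5|3713).
5 ≡ 1 (mod 4), so quadratic reciprocity gives (5|3713) = (3713|5). Reduce: 3713 ≡ 3 (mod 5). Now have (3|5).
5 ≡ 1 (mod 4), so quadratic reciprocity gives (3|5) = (5|3). Reduce: 5 ≡ 2 (mod 3). Now have (2|3).
Factor out 2: 2 = 2. Since 3 ≡ 3 (mod 8), (2|3) = -1. Now have -(1|3).
(1|3) = 1. Collecting the sign factors: -1.
Second factor (3742|3713):
Reduce the numerator: 3742 ≡ 29 (mod 3713), so (3742|3713) = (29|3713).
29 ≡ 1 (mod 4), so quadratic reciprocity gives (29|3713) = (3713|29). Reduce: 3713 ≡ 1 (mod 29). Now have (1|29).
(1|29) = 1. Collecting the sign factors: 1.
Product: (-1)·(1) = -1.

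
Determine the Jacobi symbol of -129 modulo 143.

(-129|143)
  = (14|143)    [-129 ≡ 14 mod 143]
  = (7|143)    [143 ≡ 7 mod 8 ⇒ (2|143) = +1]
  = -(143|7)    [QR: both ≡ 3 mod 4, sign flips]
  = -(3|7)    [143 ≡ 3 mod 7]
  = (7|3)    [QR: both ≡ 3 mod 4, sign flips]
  = (1|3)    [7 ≡ 1 mod 3]
  = 1    [(1|3) = 1]

1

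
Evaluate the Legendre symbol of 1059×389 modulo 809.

-1

By multiplicativity, (1059·389 / 809) = (1059 / 809)·(389 / 809).
First factor (1059 / 809):
Reduce the numerator: 1059 ≡ 250 (mod 809), so (1059 / 809) = (250 / 809).
Factor out 2: 250 = 2·125. Since 809 ≡ 1 (mod 8), (2 / 809) = +1. Now have (125 / 809).
125 ≡ 1 (mod 4), so quadratic reciprocity gives (125 / 809) = (809 / 125). Reduce: 809 ≡ 59 (mod 125). Now have (59 / 125).
125 ≡ 1 (mod 4), so quadratic reciprocity gives (59 / 125) = (125 / 59). Reduce: 125 ≡ 7 (mod 59). Now have (7 / 59).
Both 7 ≡ 3 and 59 ≡ 3 (mod 4), so reciprocity gives (7 / 59) = -(59 / 7). Reduce: 59 ≡ 3 (mod 7). Now have -(3 / 7).
Both 3 ≡ 3 and 7 ≡ 3 (mod 4), so reciprocity gives (3 / 7) = -(7 / 3). Reduce: 7 ≡ 1 (mod 3). Now have (1 / 3).
(1 / 3) = 1. Collecting the sign factors: 1.
Second factor (389 / 809):
389 ≡ 1 (mod 4), so quadratic reciprocity gives (389 / 809) = (809 / 389). Reduce: 809 ≡ 31 (mod 389). Now have (31 / 389).
389 ≡ 1 (mod 4), so quadratic reciprocity gives (31 / 389) = (389 / 31). Reduce: 389 ≡ 17 (mod 31). Now have (17 / 31).
17 ≡ 1 (mod 4), so quadratic reciprocity gives (17 / 31) = (31 / 17). Reduce: 31 ≡ 14 (mod 17). Now have (14 / 17).
Factor out 2: 14 = 2·7. Since 17 ≡ 1 (mod 8), (2 / 17) = +1. Now have (7 / 17).
17 ≡ 1 (mod 4), so quadratic reciprocity gives (7 / 17) = (17 / 7). Reduce: 17 ≡ 3 (mod 7). Now have (3 / 7).
Both 3 ≡ 3 and 7 ≡ 3 (mod 4), so reciprocity gives (3 / 7) = -(7 / 3). Reduce: 7 ≡ 1 (mod 3). Now have -(1 / 3).
(1 / 3) = 1. Collecting the sign factors: -1.
Product: (1)·(-1) = -1.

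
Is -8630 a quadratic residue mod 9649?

no

Reduce the numerator: -8630 ≡ 1019 (mod 9649), so (-8630|9649) = (1019|9649).
9649 ≡ 1 (mod 4), so quadratic reciprocity gives (1019|9649) = (9649|1019). Reduce: 9649 ≡ 478 (mod 1019). Now have (478|1019).
Factor out 2: 478 = 2·239. Since 1019 ≡ 3 (mod 8), (2|1019) = -1. Now have -(239|1019).
Both 239 ≡ 3 and 1019 ≡ 3 (mod 4), so reciprocity gives (239|1019) = -(1019|239). Reduce: 1019 ≡ 63 (mod 239). Now have (63|239).
Both 63 ≡ 3 and 239 ≡ 3 (mod 4), so reciprocity gives (63|239) = -(239|63). Reduce: 239 ≡ 50 (mod 63). Now have -(50|63).
Factor out 2: 50 = 2·25. Since 63 ≡ 7 (mod 8), (2|63) = +1. Now have -(25|63).
25 ≡ 1 (mod 4), so quadratic reciprocity gives (25|63) = (63|25). Reduce: 63 ≡ 13 (mod 25). Now have -(13|25).
13 ≡ 1 (mod 4), so quadratic reciprocity gives (13|25) = (25|13). Reduce: 25 ≡ 12 (mod 13). Now have -(12|13).
Factor out 2: 12 = 2^2·3. Since 13 ≡ 5 (mod 8), (2|13) = -1, and (2|13)^2 = +1. Now have -(3|13).
13 ≡ 1 (mod 4), so quadratic reciprocity gives (3|13) = (13|3). Reduce: 13 ≡ 1 (mod 3). Now have -(1|3).
(1|3) = 1. Collecting the sign factors: -1.
The Legendre symbol is -1, so x^2 ≡ -8630 (mod 9649) has no solution.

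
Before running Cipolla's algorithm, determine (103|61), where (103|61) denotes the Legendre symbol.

1

Reduce the numerator: 103 ≡ 42 (mod 61), so (103|61) = (42|61).
Factor out 2: 42 = 2·21. Since 61 ≡ 5 (mod 8), (2|61) = -1. Now have -(21|61).
21 ≡ 1 (mod 4), so quadratic reciprocity gives (21|61) = (61|21). Reduce: 61 ≡ 19 (mod 21). Now have -(19|21).
21 ≡ 1 (mod 4), so quadratic reciprocity gives (19|21) = (21|19). Reduce: 21 ≡ 2 (mod 19). Now have -(2|19).
Factor out 2: 2 = 2. Since 19 ≡ 3 (mod 8), (2|19) = -1. Now have (1|19).
(1|19) = 1. Collecting the sign factors: 1.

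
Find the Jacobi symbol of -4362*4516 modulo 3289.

By multiplicativity, (-4362·4516|3289) = (-4362|3289)·(4516|3289).
First factor (-4362|3289):
Pull out -1: (-4362|3289) = (-1|3289)·(4362|3289). Since 3289 ≡ 1 (mod 4), (-1|3289) = +1. Now have (4362|3289).
Reduce the numerator: 4362 ≡ 1073 (mod 3289), so (4362|3289) = (1073|3289).
1073 ≡ 1 (mod 4), so quadratic reciprocity gives (1073|3289) = (3289|1073). Reduce: 3289 ≡ 70 (mod 1073). Now have (70|1073).
Factor out 2: 70 = 2·35. Since 1073 ≡ 1 (mod 8), (2|1073) = +1. Now have (35|1073).
1073 ≡ 1 (mod 4), so quadratic reciprocity gives (35|1073) = (1073|35). Reduce: 1073 ≡ 23 (mod 35). Now have (23|35).
Both 23 ≡ 3 and 35 ≡ 3 (mod 4), so reciprocity gives (23|35) = -(35|23). Reduce: 35 ≡ 12 (mod 23). Now have -(12|23).
Factor out 2: 12 = 2^2·3. Since 23 ≡ 7 (mod 8), (2|23) = +1, and (2|23)^2 = +1. Now have -(3|23).
Both 3 ≡ 3 and 23 ≡ 3 (mod 4), so reciprocity gives (3|23) = -(23|3). Reduce: 23 ≡ 2 (mod 3). Now have (2|3).
Factor out 2: 2 = 2. Since 3 ≡ 3 (mod 8), (2|3) = -1. Now have -(1|3).
(1|3) = 1. Collecting the sign factors: -1.
Second factor (4516|3289):
Reduce the numerator: 4516 ≡ 1227 (mod 3289), so (4516|3289) = (1227|3289).
3289 ≡ 1 (mod 4), so quadratic reciprocity gives (1227|3289) = (3289|1227). Reduce: 3289 ≡ 835 (mod 1227). Now have (835|1227).
Both 835 ≡ 3 and 1227 ≡ 3 (mod 4), so reciprocity gives (835|1227) = -(1227|835). Reduce: 1227 ≡ 392 (mod 835). Now have -(392|835).
Factor out 2: 392 = 2^3·49. Since 835 ≡ 3 (mod 8), (2|835) = -1, and (2|835)^3 = -1. Now have (49|835).
49 ≡ 1 (mod 4), so quadratic reciprocity gives (49|835) = (835|49). Reduce: 835 ≡ 2 (mod 49). Now have (2|49).
Factor out 2: 2 = 2. Since 49 ≡ 1 (mod 8), (2|49) = +1. Now have (1|49).
(1|49) = 1. Collecting the sign factors: 1.
Product: (-1)·(1) = -1.

-1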